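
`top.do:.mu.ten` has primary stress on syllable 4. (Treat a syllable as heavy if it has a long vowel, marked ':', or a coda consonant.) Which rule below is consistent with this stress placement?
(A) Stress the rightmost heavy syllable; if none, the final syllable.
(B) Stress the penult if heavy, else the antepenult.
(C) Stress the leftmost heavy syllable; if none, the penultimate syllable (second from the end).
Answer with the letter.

Rule A → syllable 4 ✓.
Rule B → syllable 2 (observed: 4).
Rule C → syllable 1 (observed: 4).

A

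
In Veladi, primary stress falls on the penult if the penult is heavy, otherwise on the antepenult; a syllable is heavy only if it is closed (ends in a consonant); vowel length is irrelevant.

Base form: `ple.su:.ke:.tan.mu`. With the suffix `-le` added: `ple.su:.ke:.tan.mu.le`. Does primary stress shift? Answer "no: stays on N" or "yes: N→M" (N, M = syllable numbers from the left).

no: stays on 4

Base `ple.su:.ke:.tan.mu` (5 syllables):
  Weights: 3 ke: L, 4 tan H, 5 mu L.
  The penult (syllable 4, tan) is heavy, so it takes stress.
  → primary stress on syllable 4.
Suffixed `ple.su:.ke:.tan.mu.le` (6 syllables):
  Weights: 4 tan H, 5 mu L, 6 le L.
  The penult (syllable 5, mu) is light, so stress falls on the antepenult (syllable 4, tan).
  → primary stress on syllable 4.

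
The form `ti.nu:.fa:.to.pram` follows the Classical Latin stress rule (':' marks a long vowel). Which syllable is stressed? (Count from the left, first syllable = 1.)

3

Classical Latin: stress the penult if heavy (long vowel or closed), else the antepenult.
Weights: 3 fa: H, 4 to L, 5 pram H.
The penult (syllable 4, to) is light, so stress falls on the antepenult (syllable 3, fa:).
Stress on syllable 3: ti.nu:.ˈfa:.to.pram.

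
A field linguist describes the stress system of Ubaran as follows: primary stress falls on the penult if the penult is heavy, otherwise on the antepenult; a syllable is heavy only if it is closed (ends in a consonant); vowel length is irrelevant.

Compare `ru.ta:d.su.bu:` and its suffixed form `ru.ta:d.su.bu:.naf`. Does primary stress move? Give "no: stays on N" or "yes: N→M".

Base `ru.ta:d.su.bu:` (4 syllables):
  Weights: 2 ta:d H, 3 su L, 4 bu: L.
  The penult (syllable 3, su) is light, so stress falls on the antepenult (syllable 2, ta:d).
  → primary stress on syllable 2.
Suffixed `ru.ta:d.su.bu:.naf` (5 syllables):
  Weights: 3 su L, 4 bu: L, 5 naf H.
  The penult (syllable 4, bu:) is light, so stress falls on the antepenult (syllable 3, su).
  → primary stress on syllable 3.

yes: 2→3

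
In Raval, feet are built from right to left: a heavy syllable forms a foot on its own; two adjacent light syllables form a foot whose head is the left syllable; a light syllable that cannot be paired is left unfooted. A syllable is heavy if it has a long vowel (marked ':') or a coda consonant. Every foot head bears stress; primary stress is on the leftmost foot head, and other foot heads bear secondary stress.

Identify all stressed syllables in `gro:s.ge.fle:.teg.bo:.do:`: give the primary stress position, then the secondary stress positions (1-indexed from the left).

primary 1, secondary 3, 4, 5, 6

Weights: 1 gro:s H, 2 ge L, 3 fle: H, 4 teg H, 5 bo: H, 6 do: H.
Parse right to left (heavy = foot alone; LL = one foot; stranded L unfooted): (ˈgro:s) ge (ˈfle:) (ˈteg) (ˈbo:) (ˈdo:).
Foot heads: 1, 3, 4, 5, 6.
Primary stress on the leftmost head = syllable 1.
Secondary stress on 3, 4, 5, 6: ˈgro:s.ge.ˌfle:.ˌteg.ˌbo:.ˌdo:.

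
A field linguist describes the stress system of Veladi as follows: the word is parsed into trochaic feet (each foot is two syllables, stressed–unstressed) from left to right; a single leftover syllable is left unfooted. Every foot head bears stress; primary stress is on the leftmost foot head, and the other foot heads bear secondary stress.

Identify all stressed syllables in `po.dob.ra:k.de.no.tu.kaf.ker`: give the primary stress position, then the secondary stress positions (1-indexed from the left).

primary 1, secondary 3, 5, 7

Parse left to right into trochaic (ˈσσ) feet: (ˈpo.dob) (ˈra:k.de) (ˈno.tu) (ˈkaf.ker).
Foot heads (stressed positions): 1, 3, 5, 7.
End Rule Leftmost: primary stress on the leftmost head = syllable 1.
Secondary stress on 3, 5, 7: ˈpo.dob.ˌra:k.de.ˌno.tu.ˌkaf.ker.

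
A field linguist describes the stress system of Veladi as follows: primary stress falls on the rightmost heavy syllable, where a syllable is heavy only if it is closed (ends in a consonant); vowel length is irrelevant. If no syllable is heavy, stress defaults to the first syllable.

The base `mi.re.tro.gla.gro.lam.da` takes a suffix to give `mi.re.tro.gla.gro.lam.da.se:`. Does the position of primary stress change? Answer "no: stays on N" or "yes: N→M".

Base `mi.re.tro.gla.gro.lam.da` (7 syllables):
  Weights: 1 mi L, 2 re L, 3 tro L, 4 gla L, 5 gro L, 6 lam H, 7 da L.
  Heavy syllables in the domain: 6. The rightmost is syllable 6 (lam).
  → primary stress on syllable 6.
Suffixed `mi.re.tro.gla.gro.lam.da.se:` (8 syllables):
  Weights: 1 mi L, 2 re L, 3 tro L, 4 gla L, 5 gro L, 6 lam H, 7 da L, 8 se: L.
  Heavy syllables in the domain: 6. The rightmost is syllable 6 (lam).
  → primary stress on syllable 6.

no: stays on 6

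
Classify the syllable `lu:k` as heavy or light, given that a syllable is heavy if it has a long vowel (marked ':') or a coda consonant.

heavy

`lu:k`: long vowel, closed (coda /k/). Long vowel and closed → heavy.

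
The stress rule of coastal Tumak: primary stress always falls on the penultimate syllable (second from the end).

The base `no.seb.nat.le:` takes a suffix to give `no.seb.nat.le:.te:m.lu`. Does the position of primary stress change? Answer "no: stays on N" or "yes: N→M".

yes: 3→5

Base `no.seb.nat.le:` (4 syllables):
  The word has 4 syllables; the penultimate syllable (second from the end) is syllable 3 (nat).
  → primary stress on syllable 3.
Suffixed `no.seb.nat.le:.te:m.lu` (6 syllables):
  The word has 6 syllables; the penultimate syllable (second from the end) is syllable 5 (te:m).
  → primary stress on syllable 5.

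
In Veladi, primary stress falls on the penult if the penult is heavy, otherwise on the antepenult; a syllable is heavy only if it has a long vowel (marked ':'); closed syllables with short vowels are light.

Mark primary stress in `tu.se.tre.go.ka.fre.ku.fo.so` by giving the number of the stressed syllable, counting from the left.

Weights: 7 ku L, 8 fo L, 9 so L.
The penult (syllable 8, fo) is light, so stress falls on the antepenult (syllable 7, ku).
Primary stress: syllable 7 → tu.se.tre.go.ka.fre.ˈku.fo.so.

7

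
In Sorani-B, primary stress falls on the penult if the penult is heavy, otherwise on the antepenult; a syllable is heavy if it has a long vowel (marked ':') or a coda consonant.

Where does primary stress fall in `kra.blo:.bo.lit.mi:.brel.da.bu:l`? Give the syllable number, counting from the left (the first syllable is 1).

Weights: 6 brel H, 7 da L, 8 bu:l H.
The penult (syllable 7, da) is light, so stress falls on the antepenult (syllable 6, brel).
Primary stress: syllable 6 → kra.blo:.bo.lit.mi:.ˈbrel.da.bu:l.

6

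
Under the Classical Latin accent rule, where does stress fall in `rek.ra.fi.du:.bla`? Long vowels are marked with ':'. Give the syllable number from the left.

Classical Latin: stress the penult if heavy (long vowel or closed), else the antepenult.
Weights: 3 fi L, 4 du: H, 5 bla L.
The penult (syllable 4, du:) is heavy, so it takes stress.
Stress on syllable 4: rek.ra.fi.ˈdu:.bla.

4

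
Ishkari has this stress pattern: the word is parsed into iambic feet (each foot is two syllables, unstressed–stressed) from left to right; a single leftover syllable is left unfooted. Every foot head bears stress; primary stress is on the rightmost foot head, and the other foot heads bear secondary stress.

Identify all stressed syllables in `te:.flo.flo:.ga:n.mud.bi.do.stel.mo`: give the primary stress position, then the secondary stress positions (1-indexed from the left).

primary 8, secondary 2, 4, 6

Parse left to right into iambic (σˈσ) feet: (te:.ˈflo) (flo:.ˈga:n) (mud.ˈbi) (do.ˈstel) mo. Syllable 9 is left unfooted.
Foot heads (stressed positions): 2, 4, 6, 8.
End Rule Rightmost: primary stress on the rightmost head = syllable 8.
Secondary stress on 2, 4, 6: te:.ˌflo.flo:.ˌga:n.mud.ˌbi.do.ˈstel.mo.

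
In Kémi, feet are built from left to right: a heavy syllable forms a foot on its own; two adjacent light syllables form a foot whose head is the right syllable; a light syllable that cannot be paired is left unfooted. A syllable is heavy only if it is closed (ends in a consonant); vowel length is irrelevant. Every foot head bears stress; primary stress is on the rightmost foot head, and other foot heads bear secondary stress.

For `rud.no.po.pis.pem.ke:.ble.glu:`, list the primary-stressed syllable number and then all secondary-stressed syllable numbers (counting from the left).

Weights: 1 rud H, 2 no L, 3 po L, 4 pis H, 5 pem H, 6 ke: L, 7 ble L, 8 glu: L.
Parse left to right (heavy = foot alone; LL = one foot; stranded L unfooted): (ˈrud) (no.ˈpo) (ˈpis) (ˈpem) (ke:.ˈble) glu:.
Foot heads: 1, 3, 4, 5, 7.
Primary stress on the rightmost head = syllable 7.
Secondary stress on 1, 3, 4, 5: ˌrud.no.ˌpo.ˌpis.ˌpem.ke:.ˈble.glu:.

primary 7, secondary 1, 3, 4, 5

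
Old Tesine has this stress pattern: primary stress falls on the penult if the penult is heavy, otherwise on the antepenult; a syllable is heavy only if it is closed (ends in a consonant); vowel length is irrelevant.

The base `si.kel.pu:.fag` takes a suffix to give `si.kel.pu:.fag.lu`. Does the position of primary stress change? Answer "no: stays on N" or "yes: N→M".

yes: 2→4

Base `si.kel.pu:.fag` (4 syllables):
  Weights: 2 kel H, 3 pu: L, 4 fag H.
  The penult (syllable 3, pu:) is light, so stress falls on the antepenult (syllable 2, kel).
  → primary stress on syllable 2.
Suffixed `si.kel.pu:.fag.lu` (5 syllables):
  Weights: 3 pu: L, 4 fag H, 5 lu L.
  The penult (syllable 4, fag) is heavy, so it takes stress.
  → primary stress on syllable 4.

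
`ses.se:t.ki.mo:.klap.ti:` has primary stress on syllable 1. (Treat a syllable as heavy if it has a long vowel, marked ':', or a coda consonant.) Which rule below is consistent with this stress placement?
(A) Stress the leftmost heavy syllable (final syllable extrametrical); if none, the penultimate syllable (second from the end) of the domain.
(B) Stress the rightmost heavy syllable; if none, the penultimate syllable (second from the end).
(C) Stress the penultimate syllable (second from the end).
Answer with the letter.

A

Rule A → syllable 1 ✓.
Rule B → syllable 6 (observed: 1).
Rule C → syllable 5 (observed: 1).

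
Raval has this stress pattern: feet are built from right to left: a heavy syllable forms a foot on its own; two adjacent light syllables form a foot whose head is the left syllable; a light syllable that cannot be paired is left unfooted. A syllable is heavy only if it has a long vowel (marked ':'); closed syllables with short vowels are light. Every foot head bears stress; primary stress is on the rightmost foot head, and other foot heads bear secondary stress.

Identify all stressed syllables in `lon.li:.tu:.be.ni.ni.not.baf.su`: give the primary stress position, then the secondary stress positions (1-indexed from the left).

Weights: 1 lon L, 2 li: H, 3 tu: H, 4 be L, 5 ni L, 6 ni L, 7 not L, 8 baf L, 9 su L.
Parse right to left (heavy = foot alone; LL = one foot; stranded L unfooted): lon (ˈli:) (ˈtu:) (ˈbe.ni) (ˈni.not) (ˈbaf.su).
Foot heads: 2, 3, 4, 6, 8.
Primary stress on the rightmost head = syllable 8.
Secondary stress on 2, 3, 4, 6: lon.ˌli:.ˌtu:.ˌbe.ni.ˌni.not.ˈbaf.su.

primary 8, secondary 2, 3, 4, 6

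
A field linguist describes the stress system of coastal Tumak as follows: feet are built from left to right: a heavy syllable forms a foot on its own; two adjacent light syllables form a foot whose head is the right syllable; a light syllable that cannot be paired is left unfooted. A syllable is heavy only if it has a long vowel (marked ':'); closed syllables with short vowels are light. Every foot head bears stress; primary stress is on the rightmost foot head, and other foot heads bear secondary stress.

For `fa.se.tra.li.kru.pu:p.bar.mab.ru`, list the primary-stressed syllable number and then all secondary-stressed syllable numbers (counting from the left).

primary 8, secondary 2, 4, 6

Weights: 1 fa L, 2 se L, 3 tra L, 4 li L, 5 kru L, 6 pu:p H, 7 bar L, 8 mab L, 9 ru L.
Parse left to right (heavy = foot alone; LL = one foot; stranded L unfooted): (fa.ˈse) (tra.ˈli) kru (ˈpu:p) (bar.ˈmab) ru.
Foot heads: 2, 4, 6, 8.
Primary stress on the rightmost head = syllable 8.
Secondary stress on 2, 4, 6: fa.ˌse.tra.ˌli.kru.ˌpu:p.bar.ˈmab.ru.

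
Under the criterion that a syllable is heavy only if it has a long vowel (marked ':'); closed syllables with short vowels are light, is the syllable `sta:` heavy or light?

heavy

`sta:`: long vowel, open (no coda). Long vowel → heavy.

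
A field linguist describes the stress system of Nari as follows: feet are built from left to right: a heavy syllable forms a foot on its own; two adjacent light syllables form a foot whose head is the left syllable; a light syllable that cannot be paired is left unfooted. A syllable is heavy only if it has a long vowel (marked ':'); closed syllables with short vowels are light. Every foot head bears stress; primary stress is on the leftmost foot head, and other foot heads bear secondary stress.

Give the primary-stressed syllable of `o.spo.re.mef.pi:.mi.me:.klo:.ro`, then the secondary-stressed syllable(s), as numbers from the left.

Weights: 1 o L, 2 spo L, 3 re L, 4 mef L, 5 pi: H, 6 mi L, 7 me: H, 8 klo: H, 9 ro L.
Parse left to right (heavy = foot alone; LL = one foot; stranded L unfooted): (ˈo.spo) (ˈre.mef) (ˈpi:) mi (ˈme:) (ˈklo:) ro.
Foot heads: 1, 3, 5, 7, 8.
Primary stress on the leftmost head = syllable 1.
Secondary stress on 3, 5, 7, 8: ˈo.spo.ˌre.mef.ˌpi:.mi.ˌme:.ˌklo:.ro.

primary 1, secondary 3, 5, 7, 8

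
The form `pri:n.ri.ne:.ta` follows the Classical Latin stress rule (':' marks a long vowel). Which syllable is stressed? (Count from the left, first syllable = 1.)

Classical Latin: stress the penult if heavy (long vowel or closed), else the antepenult.
Weights: 2 ri L, 3 ne: H, 4 ta L.
The penult (syllable 3, ne:) is heavy, so it takes stress.
Stress on syllable 3: pri:n.ri.ˈne:.ta.

3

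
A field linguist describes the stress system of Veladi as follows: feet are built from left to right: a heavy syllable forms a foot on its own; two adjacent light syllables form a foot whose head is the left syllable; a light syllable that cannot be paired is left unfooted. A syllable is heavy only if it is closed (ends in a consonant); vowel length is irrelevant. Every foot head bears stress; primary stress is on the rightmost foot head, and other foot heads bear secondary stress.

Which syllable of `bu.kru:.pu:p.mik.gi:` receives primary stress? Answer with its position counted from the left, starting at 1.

Weights: 1 bu L, 2 kru: L, 3 pu:p H, 4 mik H, 5 gi: L.
Parse left to right (heavy = foot alone; LL = one foot; stranded L unfooted): (ˈbu.kru:) (ˈpu:p) (ˈmik) gi:.
Foot heads: 1, 3, 4.
Primary stress on the rightmost head = syllable 4.
Primary stress: syllable 4 → bu.kru:.pu:p.ˈmik.gi:.

4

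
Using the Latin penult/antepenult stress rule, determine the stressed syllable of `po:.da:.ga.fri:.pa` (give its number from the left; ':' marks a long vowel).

Classical Latin: stress the penult if heavy (long vowel or closed), else the antepenult.
Weights: 3 ga L, 4 fri: H, 5 pa L.
The penult (syllable 4, fri:) is heavy, so it takes stress.
Stress on syllable 4: po:.da:.ga.ˈfri:.pa.

4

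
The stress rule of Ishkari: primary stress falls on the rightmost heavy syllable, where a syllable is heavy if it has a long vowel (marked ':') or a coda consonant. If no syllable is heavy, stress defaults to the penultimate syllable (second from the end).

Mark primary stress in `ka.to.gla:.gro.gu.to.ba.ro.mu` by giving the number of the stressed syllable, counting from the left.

Weights: 1 ka L, 2 to L, 3 gla: H, 4 gro L, 5 gu L, 6 to L, 7 ba L, 8 ro L, 9 mu L.
Heavy syllables in the domain: 3. The rightmost is syllable 3 (gla:).
Primary stress: syllable 3 → ka.to.ˈgla:.gro.gu.to.ba.ro.mu.

3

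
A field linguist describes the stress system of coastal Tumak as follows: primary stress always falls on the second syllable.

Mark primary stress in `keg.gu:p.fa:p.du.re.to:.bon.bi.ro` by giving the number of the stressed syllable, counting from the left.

The word has 9 syllables; the second syllable is syllable 2 (gu:p).
Primary stress: syllable 2 → keg.ˈgu:p.fa:p.du.re.to:.bon.bi.ro.

2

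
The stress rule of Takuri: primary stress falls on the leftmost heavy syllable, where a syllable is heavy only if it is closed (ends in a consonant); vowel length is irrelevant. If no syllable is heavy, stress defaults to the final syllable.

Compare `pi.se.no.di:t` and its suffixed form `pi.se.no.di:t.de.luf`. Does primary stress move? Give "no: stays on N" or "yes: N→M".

no: stays on 4

Base `pi.se.no.di:t` (4 syllables):
  Weights: 1 pi L, 2 se L, 3 no L, 4 di:t H.
  Heavy syllables in the domain: 4. The leftmost is syllable 4 (di:t).
  → primary stress on syllable 4.
Suffixed `pi.se.no.di:t.de.luf` (6 syllables):
  Weights: 1 pi L, 2 se L, 3 no L, 4 di:t H, 5 de L, 6 luf H.
  Heavy syllables in the domain: 4, 6. The leftmost is syllable 4 (di:t).
  → primary stress on syllable 4.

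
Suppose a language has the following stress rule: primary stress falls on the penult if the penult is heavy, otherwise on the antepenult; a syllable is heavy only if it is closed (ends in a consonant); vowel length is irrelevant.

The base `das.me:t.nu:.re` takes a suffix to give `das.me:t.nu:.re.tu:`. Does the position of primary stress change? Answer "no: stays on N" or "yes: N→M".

yes: 2→3

Base `das.me:t.nu:.re` (4 syllables):
  Weights: 2 me:t H, 3 nu: L, 4 re L.
  The penult (syllable 3, nu:) is light, so stress falls on the antepenult (syllable 2, me:t).
  → primary stress on syllable 2.
Suffixed `das.me:t.nu:.re.tu:` (5 syllables):
  Weights: 3 nu: L, 4 re L, 5 tu: L.
  The penult (syllable 4, re) is light, so stress falls on the antepenult (syllable 3, nu:).
  → primary stress on syllable 3.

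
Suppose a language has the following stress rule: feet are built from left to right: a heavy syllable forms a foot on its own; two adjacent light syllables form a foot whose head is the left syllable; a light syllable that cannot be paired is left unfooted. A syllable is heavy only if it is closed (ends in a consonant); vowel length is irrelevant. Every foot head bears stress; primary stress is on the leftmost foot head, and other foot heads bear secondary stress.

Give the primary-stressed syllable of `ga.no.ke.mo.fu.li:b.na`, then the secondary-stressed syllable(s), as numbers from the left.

Weights: 1 ga L, 2 no L, 3 ke L, 4 mo L, 5 fu L, 6 li:b H, 7 na L.
Parse left to right (heavy = foot alone; LL = one foot; stranded L unfooted): (ˈga.no) (ˈke.mo) fu (ˈli:b) na.
Foot heads: 1, 3, 6.
Primary stress on the leftmost head = syllable 1.
Secondary stress on 3, 6: ˈga.no.ˌke.mo.fu.ˌli:b.na.

primary 1, secondary 3, 6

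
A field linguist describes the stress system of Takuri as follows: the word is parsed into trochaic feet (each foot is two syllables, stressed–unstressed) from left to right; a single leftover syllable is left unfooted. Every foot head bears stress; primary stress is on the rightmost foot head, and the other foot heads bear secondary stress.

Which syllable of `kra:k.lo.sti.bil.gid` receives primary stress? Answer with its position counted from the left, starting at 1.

Parse left to right into trochaic (ˈσσ) feet: (ˈkra:k.lo) (ˈsti.bil) gid. Syllable 5 is left unfooted.
Foot heads (stressed positions): 1, 3.
End Rule Rightmost: primary stress on the rightmost head = syllable 3.
Primary stress: syllable 3 → kra:k.lo.ˈsti.bil.gid.

3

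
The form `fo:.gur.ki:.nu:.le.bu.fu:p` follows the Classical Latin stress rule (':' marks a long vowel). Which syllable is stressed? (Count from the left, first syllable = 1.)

Classical Latin: stress the penult if heavy (long vowel or closed), else the antepenult.
Weights: 5 le L, 6 bu L, 7 fu:p H.
The penult (syllable 6, bu) is light, so stress falls on the antepenult (syllable 5, le).
Stress on syllable 5: fo:.gur.ki:.nu:.ˈle.bu.fu:p.

5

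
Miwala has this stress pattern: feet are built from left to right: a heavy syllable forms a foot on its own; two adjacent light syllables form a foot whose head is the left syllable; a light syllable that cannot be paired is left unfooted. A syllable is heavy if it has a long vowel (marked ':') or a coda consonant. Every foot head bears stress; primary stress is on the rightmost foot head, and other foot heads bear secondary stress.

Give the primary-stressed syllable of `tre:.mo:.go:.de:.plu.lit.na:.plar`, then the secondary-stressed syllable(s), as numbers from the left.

primary 8, secondary 1, 2, 3, 4, 6, 7

Weights: 1 tre: H, 2 mo: H, 3 go: H, 4 de: H, 5 plu L, 6 lit H, 7 na: H, 8 plar H.
Parse left to right (heavy = foot alone; LL = one foot; stranded L unfooted): (ˈtre:) (ˈmo:) (ˈgo:) (ˈde:) plu (ˈlit) (ˈna:) (ˈplar).
Foot heads: 1, 2, 3, 4, 6, 7, 8.
Primary stress on the rightmost head = syllable 8.
Secondary stress on 1, 2, 3, 4, 6, 7: ˌtre:.ˌmo:.ˌgo:.ˌde:.plu.ˌlit.ˌna:.ˈplar.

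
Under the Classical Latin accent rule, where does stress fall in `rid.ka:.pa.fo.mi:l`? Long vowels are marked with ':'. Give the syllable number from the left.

3

Classical Latin: stress the penult if heavy (long vowel or closed), else the antepenult.
Weights: 3 pa L, 4 fo L, 5 mi:l H.
The penult (syllable 4, fo) is light, so stress falls on the antepenult (syllable 3, pa).
Stress on syllable 3: rid.ka:.ˈpa.fo.mi:l.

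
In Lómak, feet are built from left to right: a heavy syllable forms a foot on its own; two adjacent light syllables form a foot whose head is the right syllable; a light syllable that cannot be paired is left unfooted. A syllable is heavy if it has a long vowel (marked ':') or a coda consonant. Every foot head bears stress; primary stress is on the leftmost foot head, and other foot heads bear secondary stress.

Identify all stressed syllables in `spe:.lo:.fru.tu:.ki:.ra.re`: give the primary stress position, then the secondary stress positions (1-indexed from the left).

Weights: 1 spe: H, 2 lo: H, 3 fru L, 4 tu: H, 5 ki: H, 6 ra L, 7 re L.
Parse left to right (heavy = foot alone; LL = one foot; stranded L unfooted): (ˈspe:) (ˈlo:) fru (ˈtu:) (ˈki:) (ra.ˈre).
Foot heads: 1, 2, 4, 5, 7.
Primary stress on the leftmost head = syllable 1.
Secondary stress on 2, 4, 5, 7: ˈspe:.ˌlo:.fru.ˌtu:.ˌki:.ra.ˌre.

primary 1, secondary 2, 4, 5, 7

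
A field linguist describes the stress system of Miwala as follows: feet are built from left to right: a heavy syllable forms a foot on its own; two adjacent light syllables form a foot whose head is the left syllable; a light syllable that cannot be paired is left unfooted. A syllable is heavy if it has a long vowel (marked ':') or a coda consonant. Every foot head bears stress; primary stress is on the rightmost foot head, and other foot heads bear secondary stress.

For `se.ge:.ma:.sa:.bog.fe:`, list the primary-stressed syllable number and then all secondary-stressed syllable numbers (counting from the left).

primary 6, secondary 2, 3, 4, 5

Weights: 1 se L, 2 ge: H, 3 ma: H, 4 sa: H, 5 bog H, 6 fe: H.
Parse left to right (heavy = foot alone; LL = one foot; stranded L unfooted): se (ˈge:) (ˈma:) (ˈsa:) (ˈbog) (ˈfe:).
Foot heads: 2, 3, 4, 5, 6.
Primary stress on the rightmost head = syllable 6.
Secondary stress on 2, 3, 4, 5: se.ˌge:.ˌma:.ˌsa:.ˌbog.ˈfe:.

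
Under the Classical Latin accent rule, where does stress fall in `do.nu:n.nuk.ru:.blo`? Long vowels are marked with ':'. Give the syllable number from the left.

Classical Latin: stress the penult if heavy (long vowel or closed), else the antepenult.
Weights: 3 nuk H, 4 ru: H, 5 blo L.
The penult (syllable 4, ru:) is heavy, so it takes stress.
Stress on syllable 4: do.nu:n.nuk.ˈru:.blo.

4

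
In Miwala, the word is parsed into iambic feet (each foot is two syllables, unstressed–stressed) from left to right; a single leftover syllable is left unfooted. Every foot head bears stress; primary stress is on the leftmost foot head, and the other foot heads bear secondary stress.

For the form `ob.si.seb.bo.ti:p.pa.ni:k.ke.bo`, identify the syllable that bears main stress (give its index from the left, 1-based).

Parse left to right into iambic (σˈσ) feet: (ob.ˈsi) (seb.ˈbo) (ti:p.ˈpa) (ni:k.ˈke) bo. Syllable 9 is left unfooted.
Foot heads (stressed positions): 2, 4, 6, 8.
End Rule Leftmost: primary stress on the leftmost head = syllable 2.
Primary stress: syllable 2 → ob.ˈsi.seb.bo.ti:p.pa.ni:k.ke.bo.

2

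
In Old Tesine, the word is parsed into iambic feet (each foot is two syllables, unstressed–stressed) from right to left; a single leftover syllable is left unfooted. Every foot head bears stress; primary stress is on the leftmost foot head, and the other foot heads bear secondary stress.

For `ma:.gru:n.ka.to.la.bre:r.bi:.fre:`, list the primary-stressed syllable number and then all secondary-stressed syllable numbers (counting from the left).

primary 2, secondary 4, 6, 8

Parse right to left into iambic (σˈσ) feet: (ma:.ˈgru:n) (ka.ˈto) (la.ˈbre:r) (bi:.ˈfre:).
Foot heads (stressed positions): 2, 4, 6, 8.
End Rule Leftmost: primary stress on the leftmost head = syllable 2.
Secondary stress on 4, 6, 8: ma:.ˈgru:n.ka.ˌto.la.ˌbre:r.bi:.ˌfre:.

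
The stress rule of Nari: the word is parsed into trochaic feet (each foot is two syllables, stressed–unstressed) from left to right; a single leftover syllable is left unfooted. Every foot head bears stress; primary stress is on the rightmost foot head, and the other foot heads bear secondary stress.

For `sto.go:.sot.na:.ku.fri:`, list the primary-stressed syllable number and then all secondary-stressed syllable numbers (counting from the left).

Parse left to right into trochaic (ˈσσ) feet: (ˈsto.go:) (ˈsot.na:) (ˈku.fri:).
Foot heads (stressed positions): 1, 3, 5.
End Rule Rightmost: primary stress on the rightmost head = syllable 5.
Secondary stress on 1, 3: ˌsto.go:.ˌsot.na:.ˈku.fri:.

primary 5, secondary 1, 3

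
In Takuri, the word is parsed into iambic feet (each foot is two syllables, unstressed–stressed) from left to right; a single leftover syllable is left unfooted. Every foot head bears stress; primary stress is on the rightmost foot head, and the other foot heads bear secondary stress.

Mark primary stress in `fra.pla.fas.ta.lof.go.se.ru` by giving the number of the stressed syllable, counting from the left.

8

Parse left to right into iambic (σˈσ) feet: (fra.ˈpla) (fas.ˈta) (lof.ˈgo) (se.ˈru).
Foot heads (stressed positions): 2, 4, 6, 8.
End Rule Rightmost: primary stress on the rightmost head = syllable 8.
Primary stress: syllable 8 → fra.pla.fas.ta.lof.go.se.ˈru.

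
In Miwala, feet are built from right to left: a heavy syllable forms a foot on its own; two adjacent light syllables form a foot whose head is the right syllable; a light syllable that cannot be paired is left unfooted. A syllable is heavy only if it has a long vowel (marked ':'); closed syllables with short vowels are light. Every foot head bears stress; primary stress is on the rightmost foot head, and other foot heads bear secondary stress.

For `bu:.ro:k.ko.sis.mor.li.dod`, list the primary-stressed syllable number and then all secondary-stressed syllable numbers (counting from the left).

primary 7, secondary 1, 2, 5

Weights: 1 bu: H, 2 ro:k H, 3 ko L, 4 sis L, 5 mor L, 6 li L, 7 dod L.
Parse right to left (heavy = foot alone; LL = one foot; stranded L unfooted): (ˈbu:) (ˈro:k) ko (sis.ˈmor) (li.ˈdod).
Foot heads: 1, 2, 5, 7.
Primary stress on the rightmost head = syllable 7.
Secondary stress on 1, 2, 5: ˌbu:.ˌro:k.ko.sis.ˌmor.li.ˈdod.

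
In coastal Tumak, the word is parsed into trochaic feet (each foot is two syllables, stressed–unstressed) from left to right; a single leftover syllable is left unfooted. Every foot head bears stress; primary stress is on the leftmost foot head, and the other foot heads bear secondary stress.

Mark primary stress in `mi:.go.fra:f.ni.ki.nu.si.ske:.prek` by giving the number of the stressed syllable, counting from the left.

1

Parse left to right into trochaic (ˈσσ) feet: (ˈmi:.go) (ˈfra:f.ni) (ˈki.nu) (ˈsi.ske:) prek. Syllable 9 is left unfooted.
Foot heads (stressed positions): 1, 3, 5, 7.
End Rule Leftmost: primary stress on the leftmost head = syllable 1.
Primary stress: syllable 1 → ˈmi:.go.fra:f.ni.ki.nu.si.ske:.prek.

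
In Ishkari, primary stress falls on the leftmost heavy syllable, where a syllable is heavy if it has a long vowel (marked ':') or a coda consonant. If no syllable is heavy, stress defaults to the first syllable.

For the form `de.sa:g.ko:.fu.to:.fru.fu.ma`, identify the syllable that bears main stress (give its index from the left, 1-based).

Weights: 1 de L, 2 sa:g H, 3 ko: H, 4 fu L, 5 to: H, 6 fru L, 7 fu L, 8 ma L.
Heavy syllables in the domain: 2, 3, 5. The leftmost is syllable 2 (sa:g).
Primary stress: syllable 2 → de.ˈsa:g.ko:.fu.to:.fru.fu.ma.

2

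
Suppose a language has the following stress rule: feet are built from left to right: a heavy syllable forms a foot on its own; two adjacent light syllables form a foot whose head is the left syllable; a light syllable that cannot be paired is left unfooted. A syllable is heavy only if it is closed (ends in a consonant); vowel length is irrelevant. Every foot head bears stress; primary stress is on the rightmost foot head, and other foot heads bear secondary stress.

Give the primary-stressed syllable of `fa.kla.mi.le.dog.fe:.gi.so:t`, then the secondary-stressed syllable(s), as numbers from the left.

Weights: 1 fa L, 2 kla L, 3 mi L, 4 le L, 5 dog H, 6 fe: L, 7 gi L, 8 so:t H.
Parse left to right (heavy = foot alone; LL = one foot; stranded L unfooted): (ˈfa.kla) (ˈmi.le) (ˈdog) (ˈfe:.gi) (ˈso:t).
Foot heads: 1, 3, 5, 6, 8.
Primary stress on the rightmost head = syllable 8.
Secondary stress on 1, 3, 5, 6: ˌfa.kla.ˌmi.le.ˌdog.ˌfe:.gi.ˈso:t.

primary 8, secondary 1, 3, 5, 6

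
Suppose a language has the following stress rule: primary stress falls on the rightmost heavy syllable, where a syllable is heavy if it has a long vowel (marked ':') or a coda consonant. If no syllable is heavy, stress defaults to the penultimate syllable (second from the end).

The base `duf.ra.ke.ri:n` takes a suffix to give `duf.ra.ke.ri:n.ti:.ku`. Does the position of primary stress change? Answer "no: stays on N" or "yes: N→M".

Base `duf.ra.ke.ri:n` (4 syllables):
  Weights: 1 duf H, 2 ra L, 3 ke L, 4 ri:n H.
  Heavy syllables in the domain: 1, 4. The rightmost is syllable 4 (ri:n).
  → primary stress on syllable 4.
Suffixed `duf.ra.ke.ri:n.ti:.ku` (6 syllables):
  Weights: 1 duf H, 2 ra L, 3 ke L, 4 ri:n H, 5 ti: H, 6 ku L.
  Heavy syllables in the domain: 1, 4, 5. The rightmost is syllable 5 (ti:).
  → primary stress on syllable 5.

yes: 4→5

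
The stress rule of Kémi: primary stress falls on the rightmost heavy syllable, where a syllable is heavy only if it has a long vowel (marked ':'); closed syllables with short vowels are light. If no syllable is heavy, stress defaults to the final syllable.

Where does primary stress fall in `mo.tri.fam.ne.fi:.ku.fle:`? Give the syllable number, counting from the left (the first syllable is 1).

7

Weights: 1 mo L, 2 tri L, 3 fam L, 4 ne L, 5 fi: H, 6 ku L, 7 fle: H.
Heavy syllables in the domain: 5, 7. The rightmost is syllable 7 (fle:).
Primary stress: syllable 7 → mo.tri.fam.ne.fi:.ku.ˈfle:.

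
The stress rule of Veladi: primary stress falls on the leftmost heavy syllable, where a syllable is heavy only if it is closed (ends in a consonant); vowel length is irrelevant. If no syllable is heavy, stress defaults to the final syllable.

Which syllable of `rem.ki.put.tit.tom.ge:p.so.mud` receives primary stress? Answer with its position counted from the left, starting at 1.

1

Weights: 1 rem H, 2 ki L, 3 put H, 4 tit H, 5 tom H, 6 ge:p H, 7 so L, 8 mud H.
Heavy syllables in the domain: 1, 3, 4, 5, 6, 8. The leftmost is syllable 1 (rem).
Primary stress: syllable 1 → ˈrem.ki.put.tit.tom.ge:p.so.mud.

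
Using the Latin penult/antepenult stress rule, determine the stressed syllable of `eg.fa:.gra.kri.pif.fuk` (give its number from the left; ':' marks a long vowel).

Classical Latin: stress the penult if heavy (long vowel or closed), else the antepenult.
Weights: 4 kri L, 5 pif H, 6 fuk H.
The penult (syllable 5, pif) is heavy, so it takes stress.
Stress on syllable 5: eg.fa:.gra.kri.ˈpif.fuk.

5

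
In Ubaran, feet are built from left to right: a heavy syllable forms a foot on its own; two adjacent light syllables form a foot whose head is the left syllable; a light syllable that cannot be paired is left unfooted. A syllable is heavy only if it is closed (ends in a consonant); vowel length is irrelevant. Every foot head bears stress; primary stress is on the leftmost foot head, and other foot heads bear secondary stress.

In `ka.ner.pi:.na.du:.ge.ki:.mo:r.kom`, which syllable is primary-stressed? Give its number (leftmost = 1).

Weights: 1 ka L, 2 ner H, 3 pi: L, 4 na L, 5 du: L, 6 ge L, 7 ki: L, 8 mo:r H, 9 kom H.
Parse left to right (heavy = foot alone; LL = one foot; stranded L unfooted): ka (ˈner) (ˈpi:.na) (ˈdu:.ge) ki: (ˈmo:r) (ˈkom).
Foot heads: 2, 3, 5, 8, 9.
Primary stress on the leftmost head = syllable 2.
Primary stress: syllable 2 → ka.ˈner.pi:.na.du:.ge.ki:.mo:r.kom.

2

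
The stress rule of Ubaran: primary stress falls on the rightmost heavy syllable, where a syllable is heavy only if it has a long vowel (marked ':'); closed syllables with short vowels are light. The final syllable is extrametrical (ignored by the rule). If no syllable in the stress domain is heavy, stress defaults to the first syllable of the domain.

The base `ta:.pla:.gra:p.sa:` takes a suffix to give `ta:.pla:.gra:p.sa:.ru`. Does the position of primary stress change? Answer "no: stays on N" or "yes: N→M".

Base `ta:.pla:.gra:p.sa:` (4 syllables):
  The final syllable (4, sa:) is extrametrical; the stress domain is syllables 1–3.
  Weights: 1 ta: H, 2 pla: H, 3 gra:p H.
  Heavy syllables in the domain: 1, 2, 3. The rightmost is syllable 3 (gra:p).
  → primary stress on syllable 3.
Suffixed `ta:.pla:.gra:p.sa:.ru` (5 syllables):
  The final syllable (5, ru) is extrametrical; the stress domain is syllables 1–4.
  Weights: 1 ta: H, 2 pla: H, 3 gra:p H, 4 sa: H.
  Heavy syllables in the domain: 1, 2, 3, 4. The rightmost is syllable 4 (sa:).
  → primary stress on syllable 4.

yes: 3→4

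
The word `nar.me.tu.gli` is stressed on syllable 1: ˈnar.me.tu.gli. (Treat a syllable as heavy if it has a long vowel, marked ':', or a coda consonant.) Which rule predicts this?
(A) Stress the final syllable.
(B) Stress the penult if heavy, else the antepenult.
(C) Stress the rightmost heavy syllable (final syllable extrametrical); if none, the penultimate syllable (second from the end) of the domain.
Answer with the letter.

C

Rule A → syllable 4 (observed: 1).
Rule B → syllable 2 (observed: 1).
Rule C → syllable 1 ✓.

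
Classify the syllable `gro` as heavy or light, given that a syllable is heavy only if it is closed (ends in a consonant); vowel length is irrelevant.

`gro`: short vowel, open (no coda). Open (no coda) → light.

light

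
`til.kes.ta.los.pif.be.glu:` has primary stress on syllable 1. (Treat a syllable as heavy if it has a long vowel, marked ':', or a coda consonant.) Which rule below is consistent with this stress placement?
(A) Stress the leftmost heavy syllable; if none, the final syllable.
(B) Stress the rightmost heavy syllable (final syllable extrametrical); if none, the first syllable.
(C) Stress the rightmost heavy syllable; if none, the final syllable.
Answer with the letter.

Rule A → syllable 1 ✓.
Rule B → syllable 5 (observed: 1).
Rule C → syllable 7 (observed: 1).

A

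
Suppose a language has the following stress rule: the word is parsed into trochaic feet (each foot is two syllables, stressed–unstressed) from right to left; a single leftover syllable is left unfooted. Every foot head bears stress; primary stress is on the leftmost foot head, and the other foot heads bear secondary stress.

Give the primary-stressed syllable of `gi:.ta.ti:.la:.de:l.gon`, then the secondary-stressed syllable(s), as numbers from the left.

primary 1, secondary 3, 5

Parse right to left into trochaic (ˈσσ) feet: (ˈgi:.ta) (ˈti:.la:) (ˈde:l.gon).
Foot heads (stressed positions): 1, 3, 5.
End Rule Leftmost: primary stress on the leftmost head = syllable 1.
Secondary stress on 3, 5: ˈgi:.ta.ˌti:.la:.ˌde:l.gon.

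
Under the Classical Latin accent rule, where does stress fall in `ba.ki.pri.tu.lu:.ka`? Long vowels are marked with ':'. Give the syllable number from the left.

5

Classical Latin: stress the penult if heavy (long vowel or closed), else the antepenult.
Weights: 4 tu L, 5 lu: H, 6 ka L.
The penult (syllable 5, lu:) is heavy, so it takes stress.
Stress on syllable 5: ba.ki.pri.tu.ˈlu:.ka.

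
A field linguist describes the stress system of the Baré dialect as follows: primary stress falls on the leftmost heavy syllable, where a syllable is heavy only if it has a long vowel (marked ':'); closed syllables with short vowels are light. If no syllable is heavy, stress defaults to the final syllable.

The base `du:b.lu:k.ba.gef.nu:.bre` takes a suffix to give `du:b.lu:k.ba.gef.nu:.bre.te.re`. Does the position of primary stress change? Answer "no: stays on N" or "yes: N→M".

no: stays on 1

Base `du:b.lu:k.ba.gef.nu:.bre` (6 syllables):
  Weights: 1 du:b H, 2 lu:k H, 3 ba L, 4 gef L, 5 nu: H, 6 bre L.
  Heavy syllables in the domain: 1, 2, 5. The leftmost is syllable 1 (du:b).
  → primary stress on syllable 1.
Suffixed `du:b.lu:k.ba.gef.nu:.bre.te.re` (8 syllables):
  Weights: 1 du:b H, 2 lu:k H, 3 ba L, 4 gef L, 5 nu: H, 6 bre L, 7 te L, 8 re L.
  Heavy syllables in the domain: 1, 2, 5. The leftmost is syllable 1 (du:b).
  → primary stress on syllable 1.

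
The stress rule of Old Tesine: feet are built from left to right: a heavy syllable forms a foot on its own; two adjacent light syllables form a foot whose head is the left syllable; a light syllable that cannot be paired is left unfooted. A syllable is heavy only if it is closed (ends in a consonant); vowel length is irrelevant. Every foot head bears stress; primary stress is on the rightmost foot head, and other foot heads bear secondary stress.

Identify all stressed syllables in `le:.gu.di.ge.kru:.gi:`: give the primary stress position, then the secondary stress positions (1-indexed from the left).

Weights: 1 le: L, 2 gu L, 3 di L, 4 ge L, 5 kru: L, 6 gi: L.
Parse left to right (heavy = foot alone; LL = one foot; stranded L unfooted): (ˈle:.gu) (ˈdi.ge) (ˈkru:.gi:).
Foot heads: 1, 3, 5.
Primary stress on the rightmost head = syllable 5.
Secondary stress on 1, 3: ˌle:.gu.ˌdi.ge.ˈkru:.gi:.

primary 5, secondary 1, 3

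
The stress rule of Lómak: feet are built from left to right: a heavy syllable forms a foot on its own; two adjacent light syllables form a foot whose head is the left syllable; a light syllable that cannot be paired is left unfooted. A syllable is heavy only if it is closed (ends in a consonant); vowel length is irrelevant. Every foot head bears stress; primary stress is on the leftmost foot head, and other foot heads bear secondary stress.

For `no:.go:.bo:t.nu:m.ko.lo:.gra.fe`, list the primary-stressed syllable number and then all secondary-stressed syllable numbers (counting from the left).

primary 1, secondary 3, 4, 5, 7

Weights: 1 no: L, 2 go: L, 3 bo:t H, 4 nu:m H, 5 ko L, 6 lo: L, 7 gra L, 8 fe L.
Parse left to right (heavy = foot alone; LL = one foot; stranded L unfooted): (ˈno:.go:) (ˈbo:t) (ˈnu:m) (ˈko.lo:) (ˈgra.fe).
Foot heads: 1, 3, 4, 5, 7.
Primary stress on the leftmost head = syllable 1.
Secondary stress on 3, 4, 5, 7: ˈno:.go:.ˌbo:t.ˌnu:m.ˌko.lo:.ˌgra.fe.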